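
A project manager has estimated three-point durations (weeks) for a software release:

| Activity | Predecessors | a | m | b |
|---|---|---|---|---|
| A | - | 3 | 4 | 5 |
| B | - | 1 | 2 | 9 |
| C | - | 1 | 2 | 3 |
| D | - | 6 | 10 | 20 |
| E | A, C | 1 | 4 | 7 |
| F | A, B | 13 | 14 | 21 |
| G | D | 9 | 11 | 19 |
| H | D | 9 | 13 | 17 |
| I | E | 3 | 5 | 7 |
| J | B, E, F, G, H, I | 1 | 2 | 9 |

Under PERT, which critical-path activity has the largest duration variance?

D

te_A = (3 + 4·4 + 5)/6 = 24/6 = 4; σ²_A = ((5−3)/6)² = 0.111
te_B = (1 + 4·2 + 9)/6 = 18/6 = 3; σ²_B = ((9−1)/6)² = 1.778
te_C = (1 + 4·2 + 3)/6 = 12/6 = 2; σ²_C = ((3−1)/6)² = 0.111
te_D = (6 + 4·10 + 20)/6 = 66/6 = 11; σ²_D = ((20−6)/6)² = 5.444
te_E = (1 + 4·4 + 7)/6 = 24/6 = 4; σ²_E = ((7−1)/6)² = 1.000
te_F = (13 + 4·14 + 21)/6 = 90/6 = 15; σ²_F = ((21−13)/6)² = 1.778
te_G = (9 + 4·11 + 19)/6 = 72/6 = 12; σ²_G = ((19−9)/6)² = 2.778
te_H = (9 + 4·13 + 17)/6 = 78/6 = 13; σ²_H = ((17−9)/6)² = 1.778
te_I = (3 + 4·5 + 7)/6 = 30/6 = 5; σ²_I = ((7−3)/6)² = 0.444
te_J = (1 + 4·2 + 9)/6 = 18/6 = 3; σ²_J = ((9−1)/6)² = 1.778

Forward pass:
ES_A = 0; EF_A = 4
ES_B = 0; EF_B = 3
ES_C = 0; EF_C = 2
ES_D = 0; EF_D = 11
ES_E = max(EF_A=4, EF_C=2) = 4; EF_E = 4+4 = 8
ES_F = max(EF_A=4, EF_B=3) = 4; EF_F = 4+15 = 19
ES_G = 11; EF_G = 11+12 = 23
ES_H = 11; EF_H = 11+13 = 24
ES_I = 8; EF_I = 8+5 = 13
ES_J = max(EF_B=3, EF_E=8, EF_F=19, EF_G=23, EF_H=24, EF_I=13) = 24; EF_J = 24+3 = 27
Expected project duration μ = 27 weeks. Critical path: D → H → J.

Variances on critical path: σ²_D=5.444, σ²_H=1.778, σ²_J=1.778.
Largest is σ²_D = 5.444.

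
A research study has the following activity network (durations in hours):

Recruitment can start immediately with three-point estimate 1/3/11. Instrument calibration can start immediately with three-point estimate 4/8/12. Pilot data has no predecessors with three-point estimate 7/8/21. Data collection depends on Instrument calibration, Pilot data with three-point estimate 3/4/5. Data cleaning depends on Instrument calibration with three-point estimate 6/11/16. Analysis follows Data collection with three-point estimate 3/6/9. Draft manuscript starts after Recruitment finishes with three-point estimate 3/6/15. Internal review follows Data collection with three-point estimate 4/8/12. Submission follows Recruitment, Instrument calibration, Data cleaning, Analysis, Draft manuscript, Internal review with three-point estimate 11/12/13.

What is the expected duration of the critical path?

te_Recruitment = (1 + 4·3 + 11)/6 = 24/6 = 4
te_Instrument calibration = (4 + 4·8 + 12)/6 = 48/6 = 8
te_Pilot data = (7 + 4·8 + 21)/6 = 60/6 = 10
te_Data collection = (3 + 4·4 + 5)/6 = 24/6 = 4
te_Data cleaning = (6 + 4·11 + 16)/6 = 66/6 = 11
te_Analysis = (3 + 4·6 + 9)/6 = 36/6 = 6
te_Draft manuscript = (3 + 4·6 + 15)/6 = 42/6 = 7
te_Internal review = (4 + 4·8 + 12)/6 = 48/6 = 8
te_Submission = (11 + 4·12 + 13)/6 = 72/6 = 12

Forward pass:
ES_Recruitment = 0; EF_Recruitment = 4
ES_Instrument calibration = 0; EF_Instrument calibration = 8
ES_Pilot data = 0; EF_Pilot data = 10
ES_Data collection = max(EF_Instrument calibration=8, EF_Pilot data=10) = 10; EF_Data collection = 10+4 = 14
ES_Data cleaning = 8; EF_Data cleaning = 8+11 = 19
ES_Analysis = 14; EF_Analysis = 14+6 = 20
ES_Draft manuscript = 4; EF_Draft manuscript = 4+7 = 11
ES_Internal review = 14; EF_Internal review = 14+8 = 22
ES_Submission = max(EF_Recruitment=4, EF_Instrument calibration=8, EF_Data cleaning=19, EF_Analysis=20, EF_Draft manuscript=11, EF_Internal review=22) = 22; EF_Submission = 22+12 = 34
Expected project duration μ = 34 hours. Critical path: Pilot data → Data collection → Internal review → Submission.

34 hours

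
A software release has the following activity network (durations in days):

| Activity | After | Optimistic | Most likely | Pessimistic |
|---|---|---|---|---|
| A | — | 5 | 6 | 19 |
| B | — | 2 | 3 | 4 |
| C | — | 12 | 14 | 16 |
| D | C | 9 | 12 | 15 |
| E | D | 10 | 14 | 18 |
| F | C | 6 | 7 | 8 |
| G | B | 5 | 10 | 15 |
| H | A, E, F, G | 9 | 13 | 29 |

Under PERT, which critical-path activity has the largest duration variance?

te_A = (5 + 4·6 + 19)/6 = 48/6 = 8; σ²_A = ((19−5)/6)² = 5.444
te_B = (2 + 4·3 + 4)/6 = 18/6 = 3; σ²_B = ((4−2)/6)² = 0.111
te_C = (12 + 4·14 + 16)/6 = 84/6 = 14; σ²_C = ((16−12)/6)² = 0.444
te_D = (9 + 4·12 + 15)/6 = 72/6 = 12; σ²_D = ((15−9)/6)² = 1.000
te_E = (10 + 4·14 + 18)/6 = 84/6 = 14; σ²_E = ((18−10)/6)² = 1.778
te_F = (6 + 4·7 + 8)/6 = 42/6 = 7; σ²_F = ((8−6)/6)² = 0.111
te_G = (5 + 4·10 + 15)/6 = 60/6 = 10; σ²_G = ((15−5)/6)² = 2.778
te_H = (9 + 4·13 + 29)/6 = 90/6 = 15; σ²_H = ((29−9)/6)² = 11.111

Forward pass:
ES_A = 0; EF_A = 8
ES_B = 0; EF_B = 3
ES_C = 0; EF_C = 14
ES_D = 14; EF_D = 14+12 = 26
ES_E = 26; EF_E = 26+14 = 40
ES_F = 14; EF_F = 14+7 = 21
ES_G = 3; EF_G = 3+10 = 13
ES_H = max(EF_A=8, EF_E=40, EF_F=21, EF_G=13) = 40; EF_H = 40+15 = 55
Expected project duration μ = 55 days. Critical path: C → D → E → H.

Variances on critical path: σ²_C=0.444, σ²_D=1.000, σ²_E=1.778, σ²_H=11.111.
Largest is σ²_H = 11.111.

H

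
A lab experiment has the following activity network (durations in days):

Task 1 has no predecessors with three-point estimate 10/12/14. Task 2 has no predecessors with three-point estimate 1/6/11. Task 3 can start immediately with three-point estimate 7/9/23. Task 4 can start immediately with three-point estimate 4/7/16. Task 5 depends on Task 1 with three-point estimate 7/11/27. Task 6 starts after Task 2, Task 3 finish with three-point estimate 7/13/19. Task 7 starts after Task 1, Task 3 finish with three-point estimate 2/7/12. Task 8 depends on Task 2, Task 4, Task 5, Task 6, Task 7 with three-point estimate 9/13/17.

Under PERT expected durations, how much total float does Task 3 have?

1 days

te_Task 1 = (10 + 4·12 + 14)/6 = 72/6 = 12
te_Task 2 = (1 + 4·6 + 11)/6 = 36/6 = 6
te_Task 3 = (7 + 4·9 + 23)/6 = 66/6 = 11
te_Task 4 = (4 + 4·7 + 16)/6 = 48/6 = 8
te_Task 5 = (7 + 4·11 + 27)/6 = 78/6 = 13
te_Task 6 = (7 + 4·13 + 19)/6 = 78/6 = 13
te_Task 7 = (2 + 4·7 + 12)/6 = 42/6 = 7
te_Task 8 = (9 + 4·13 + 17)/6 = 78/6 = 13

Forward pass:
ES_Task 1 = 0; EF_Task 1 = 12
ES_Task 2 = 0; EF_Task 2 = 6
ES_Task 3 = 0; EF_Task 3 = 11
ES_Task 4 = 0; EF_Task 4 = 8
ES_Task 5 = 12; EF_Task 5 = 12+13 = 25
ES_Task 6 = max(EF_Task 2=6, EF_Task 3=11) = 11; EF_Task 6 = 11+13 = 24
ES_Task 7 = max(EF_Task 1=12, EF_Task 3=11) = 12; EF_Task 7 = 12+7 = 19
ES_Task 8 = max(EF_Task 2=6, EF_Task 4=8, EF_Task 5=25, EF_Task 6=24, EF_Task 7=19) = 25; EF_Task 8 = 25+13 = 38
Expected project duration μ = 38 days. Critical path: Task 1 → Task 5 → Task 8.

Backward pass:
LF_Task 8 = 38; LS_Task 8 = 38−13 = 25
LF_Task 7 = LS_Task 8 = 25; LS_Task 7 = 25−7 = 18
LF_Task 6 = LS_Task 8 = 25; LS_Task 6 = 25−13 = 12
LF_Task 5 = LS_Task 8 = 25; LS_Task 5 = 25−13 = 12
LF_Task 4 = LS_Task 8 = 25; LS_Task 4 = 25−8 = 17
LF_Task 3 = min(LS_Task 6=12, LS_Task 7=18) = 12; LS_Task 3 = 12−11 = 1
LF_Task 2 = min(LS_Task 6=12, LS_Task 8=25) = 12; LS_Task 2 = 12−6 = 6
LF_Task 1 = min(LS_Task 5=12, LS_Task 7=18) = 12; LS_Task 1 = 12−12 = 0
Slack_Task 3 = LS_Task 3 − ES_Task 3 = 1 − 0 = 1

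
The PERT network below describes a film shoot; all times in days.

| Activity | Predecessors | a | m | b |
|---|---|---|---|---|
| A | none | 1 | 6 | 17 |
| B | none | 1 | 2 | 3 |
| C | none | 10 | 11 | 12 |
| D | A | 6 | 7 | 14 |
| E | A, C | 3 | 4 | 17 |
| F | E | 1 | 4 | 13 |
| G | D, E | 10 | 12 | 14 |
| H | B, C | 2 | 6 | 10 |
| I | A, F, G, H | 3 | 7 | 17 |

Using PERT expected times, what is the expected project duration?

te_A = (1 + 4·6 + 17)/6 = 42/6 = 7
te_B = (1 + 4·2 + 3)/6 = 12/6 = 2
te_C = (10 + 4·11 + 12)/6 = 66/6 = 11
te_D = (6 + 4·7 + 14)/6 = 48/6 = 8
te_E = (3 + 4·4 + 17)/6 = 36/6 = 6
te_F = (1 + 4·4 + 13)/6 = 30/6 = 5
te_G = (10 + 4·12 + 14)/6 = 72/6 = 12
te_H = (2 + 4·6 + 10)/6 = 36/6 = 6
te_I = (3 + 4·7 + 17)/6 = 48/6 = 8

Forward pass:
ES_A = 0; EF_A = 7
ES_B = 0; EF_B = 2
ES_C = 0; EF_C = 11
ES_D = 7; EF_D = 7+8 = 15
ES_E = max(EF_A=7, EF_C=11) = 11; EF_E = 11+6 = 17
ES_F = 17; EF_F = 17+5 = 22
ES_G = max(EF_D=15, EF_E=17) = 17; EF_G = 17+12 = 29
ES_H = max(EF_B=2, EF_C=11) = 11; EF_H = 11+6 = 17
ES_I = max(EF_A=7, EF_F=22, EF_G=29, EF_H=17) = 29; EF_I = 29+8 = 37
Expected project duration μ = 37 days. Critical path: C → E → G → I.

37 days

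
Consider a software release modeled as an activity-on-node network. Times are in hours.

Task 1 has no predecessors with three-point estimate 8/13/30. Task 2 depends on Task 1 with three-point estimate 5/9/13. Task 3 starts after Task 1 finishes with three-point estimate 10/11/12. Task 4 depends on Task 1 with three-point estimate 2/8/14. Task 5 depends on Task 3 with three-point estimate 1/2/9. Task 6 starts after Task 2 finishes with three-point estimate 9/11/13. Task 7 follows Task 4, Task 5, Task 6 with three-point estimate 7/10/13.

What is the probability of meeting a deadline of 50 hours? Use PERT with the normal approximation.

0.890

te_Task 1 = (8 + 4·13 + 30)/6 = 90/6 = 15; σ²_Task 1 = ((30−8)/6)² = 13.444
te_Task 2 = (5 + 4·9 + 13)/6 = 54/6 = 9; σ²_Task 2 = ((13−5)/6)² = 1.778
te_Task 3 = (10 + 4·11 + 12)/6 = 66/6 = 11; σ²_Task 3 = ((12−10)/6)² = 0.111
te_Task 4 = (2 + 4·8 + 14)/6 = 48/6 = 8; σ²_Task 4 = ((14−2)/6)² = 4.000
te_Task 5 = (1 + 4·2 + 9)/6 = 18/6 = 3; σ²_Task 5 = ((9−1)/6)² = 1.778
te_Task 6 = (9 + 4·11 + 13)/6 = 66/6 = 11; σ²_Task 6 = ((13−9)/6)² = 0.444
te_Task 7 = (7 + 4·10 + 13)/6 = 60/6 = 10; σ²_Task 7 = ((13−7)/6)² = 1.000

Forward pass:
ES_Task 1 = 0; EF_Task 1 = 15
ES_Task 2 = 15; EF_Task 2 = 15+9 = 24
ES_Task 3 = 15; EF_Task 3 = 15+11 = 26
ES_Task 4 = 15; EF_Task 4 = 15+8 = 23
ES_Task 5 = 26; EF_Task 5 = 26+3 = 29
ES_Task 6 = 24; EF_Task 6 = 24+11 = 35
ES_Task 7 = max(EF_Task 4=23, EF_Task 5=29, EF_Task 6=35) = 35; EF_Task 7 = 35+10 = 45
Expected project duration μ = 45 hours. Critical path: Task 1 → Task 2 → Task 6 → Task 7.

Variance along critical path = 13.444 + 1.778 + 0.444 + 1.000 = 16.667; σ = √16.667 = 4.082 hours.
Z = (50 − 45) / 4.082 = 1.225
P(T ≤ 50) = Φ(1.225) ≈ 0.890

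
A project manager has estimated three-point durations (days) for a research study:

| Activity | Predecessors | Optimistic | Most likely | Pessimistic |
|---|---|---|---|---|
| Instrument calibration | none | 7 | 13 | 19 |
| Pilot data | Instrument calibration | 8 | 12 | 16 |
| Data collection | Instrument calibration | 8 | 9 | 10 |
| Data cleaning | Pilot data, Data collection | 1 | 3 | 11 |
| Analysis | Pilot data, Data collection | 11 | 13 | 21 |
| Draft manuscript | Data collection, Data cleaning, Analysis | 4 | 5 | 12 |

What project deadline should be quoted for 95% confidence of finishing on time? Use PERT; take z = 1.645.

te_Instrument calibration = (7 + 4·13 + 19)/6 = 78/6 = 13; σ²_Instrument calibration = ((19−7)/6)² = 4.000
te_Pilot data = (8 + 4·12 + 16)/6 = 72/6 = 12; σ²_Pilot data = ((16−8)/6)² = 1.778
te_Data collection = (8 + 4·9 + 10)/6 = 54/6 = 9; σ²_Data collection = ((10−8)/6)² = 0.111
te_Data cleaning = (1 + 4·3 + 11)/6 = 24/6 = 4; σ²_Data cleaning = ((11−1)/6)² = 2.778
te_Analysis = (11 + 4·13 + 21)/6 = 84/6 = 14; σ²_Analysis = ((21−11)/6)² = 2.778
te_Draft manuscript = (4 + 4·5 + 12)/6 = 36/6 = 6; σ²_Draft manuscript = ((12−4)/6)² = 1.778

Forward pass:
ES_Instrument calibration = 0; EF_Instrument calibration = 13
ES_Pilot data = 13; EF_Pilot data = 13+12 = 25
ES_Data collection = 13; EF_Data collection = 13+9 = 22
ES_Data cleaning = max(EF_Pilot data=25, EF_Data collection=22) = 25; EF_Data cleaning = 25+4 = 29
ES_Analysis = max(EF_Pilot data=25, EF_Data collection=22) = 25; EF_Analysis = 25+14 = 39
ES_Draft manuscript = max(EF_Data collection=22, EF_Data cleaning=29, EF_Analysis=39) = 39; EF_Draft manuscript = 39+6 = 45
Expected project duration μ = 45 days. Critical path: Instrument calibration → Pilot data → Analysis → Draft manuscript.

Variance along critical path = 4.000 + 1.778 + 2.778 + 1.778 = 10.333; σ = 3.215 days.
D = μ + z·σ = 45 + 1.645·3.215 = 50.3 days

50.3 days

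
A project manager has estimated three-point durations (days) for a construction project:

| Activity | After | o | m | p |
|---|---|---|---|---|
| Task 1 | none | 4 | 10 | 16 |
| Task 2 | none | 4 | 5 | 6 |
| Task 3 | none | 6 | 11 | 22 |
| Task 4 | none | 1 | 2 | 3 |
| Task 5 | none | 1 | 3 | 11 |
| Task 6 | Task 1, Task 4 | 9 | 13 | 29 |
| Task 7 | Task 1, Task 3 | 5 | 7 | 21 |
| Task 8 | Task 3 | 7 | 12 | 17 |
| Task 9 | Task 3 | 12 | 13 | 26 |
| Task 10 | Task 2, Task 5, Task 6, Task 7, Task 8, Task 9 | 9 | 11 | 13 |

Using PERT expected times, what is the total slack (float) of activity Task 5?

te_Task 1 = (4 + 4·10 + 16)/6 = 60/6 = 10
te_Task 2 = (4 + 4·5 + 6)/6 = 30/6 = 5
te_Task 3 = (6 + 4·11 + 22)/6 = 72/6 = 12
te_Task 4 = (1 + 4·2 + 3)/6 = 12/6 = 2
te_Task 5 = (1 + 4·3 + 11)/6 = 24/6 = 4
te_Task 6 = (9 + 4·13 + 29)/6 = 90/6 = 15
te_Task 7 = (5 + 4·7 + 21)/6 = 54/6 = 9
te_Task 8 = (7 + 4·12 + 17)/6 = 72/6 = 12
te_Task 9 = (12 + 4·13 + 26)/6 = 90/6 = 15
te_Task 10 = (9 + 4·11 + 13)/6 = 66/6 = 11

Forward pass:
ES_Task 1 = 0; EF_Task 1 = 10
ES_Task 2 = 0; EF_Task 2 = 5
ES_Task 3 = 0; EF_Task 3 = 12
ES_Task 4 = 0; EF_Task 4 = 2
ES_Task 5 = 0; EF_Task 5 = 4
ES_Task 6 = max(EF_Task 1=10, EF_Task 4=2) = 10; EF_Task 6 = 10+15 = 25
ES_Task 7 = max(EF_Task 1=10, EF_Task 3=12) = 12; EF_Task 7 = 12+9 = 21
ES_Task 8 = 12; EF_Task 8 = 12+12 = 24
ES_Task 9 = 12; EF_Task 9 = 12+15 = 27
ES_Task 10 = max(EF_Task 2=5, EF_Task 5=4, EF_Task 6=25, EF_Task 7=21, EF_Task 8=24, EF_Task 9=27) = 27; EF_Task 10 = 27+11 = 38
Expected project duration μ = 38 days. Critical path: Task 3 → Task 9 → Task 10.

Backward pass:
LF_Task 10 = 38; LS_Task 10 = 38−11 = 27
LF_Task 9 = LS_Task 10 = 27; LS_Task 9 = 27−15 = 12
LF_Task 8 = LS_Task 10 = 27; LS_Task 8 = 27−12 = 15
LF_Task 7 = LS_Task 10 = 27; LS_Task 7 = 27−9 = 18
LF_Task 6 = LS_Task 10 = 27; LS_Task 6 = 27−15 = 12
LF_Task 5 = LS_Task 10 = 27; LS_Task 5 = 27−4 = 23
LF_Task 4 = LS_Task 6 = 12; LS_Task 4 = 12−2 = 10
LF_Task 3 = min(LS_Task 7=18, LS_Task 8=15, LS_Task 9=12) = 12; LS_Task 3 = 12−12 = 0
LF_Task 2 = LS_Task 10 = 27; LS_Task 2 = 27−5 = 22
LF_Task 1 = min(LS_Task 6=12, LS_Task 7=18) = 12; LS_Task 1 = 12−10 = 2
Slack_Task 5 = LS_Task 5 − ES_Task 5 = 23 − 0 = 23

23 days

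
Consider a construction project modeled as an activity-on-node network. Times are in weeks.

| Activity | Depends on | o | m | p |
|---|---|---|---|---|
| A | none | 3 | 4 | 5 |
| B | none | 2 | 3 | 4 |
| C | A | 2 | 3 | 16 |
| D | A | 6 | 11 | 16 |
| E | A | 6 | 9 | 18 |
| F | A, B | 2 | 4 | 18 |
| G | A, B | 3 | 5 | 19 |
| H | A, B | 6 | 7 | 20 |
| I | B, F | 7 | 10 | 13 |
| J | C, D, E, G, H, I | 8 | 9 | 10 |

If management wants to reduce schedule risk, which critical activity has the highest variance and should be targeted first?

te_A = (3 + 4·4 + 5)/6 = 24/6 = 4; σ²_A = ((5−3)/6)² = 0.111
te_B = (2 + 4·3 + 4)/6 = 18/6 = 3; σ²_B = ((4−2)/6)² = 0.111
te_C = (2 + 4·3 + 16)/6 = 30/6 = 5; σ²_C = ((16−2)/6)² = 5.444
te_D = (6 + 4·11 + 16)/6 = 66/6 = 11; σ²_D = ((16−6)/6)² = 2.778
te_E = (6 + 4·9 + 18)/6 = 60/6 = 10; σ²_E = ((18−6)/6)² = 4.000
te_F = (2 + 4·4 + 18)/6 = 36/6 = 6; σ²_F = ((18−2)/6)² = 7.111
te_G = (3 + 4·5 + 19)/6 = 42/6 = 7; σ²_G = ((19−3)/6)² = 7.111
te_H = (6 + 4·7 + 20)/6 = 54/6 = 9; σ²_H = ((20−6)/6)² = 5.444
te_I = (7 + 4·10 + 13)/6 = 60/6 = 10; σ²_I = ((13−7)/6)² = 1.000
te_J = (8 + 4·9 + 10)/6 = 54/6 = 9; σ²_J = ((10−8)/6)² = 0.111

Forward pass:
ES_A = 0; EF_A = 4
ES_B = 0; EF_B = 3
ES_C = 4; EF_C = 4+5 = 9
ES_D = 4; EF_D = 4+11 = 15
ES_E = 4; EF_E = 4+10 = 14
ES_F = max(EF_A=4, EF_B=3) = 4; EF_F = 4+6 = 10
ES_G = max(EF_A=4, EF_B=3) = 4; EF_G = 4+7 = 11
ES_H = max(EF_A=4, EF_B=3) = 4; EF_H = 4+9 = 13
ES_I = max(EF_B=3, EF_F=10) = 10; EF_I = 10+10 = 20
ES_J = max(EF_C=9, EF_D=15, EF_E=14, EF_G=11, EF_H=13, EF_I=20) = 20; EF_J = 20+9 = 29
Expected project duration μ = 29 weeks. Critical path: A → F → I → J.

Variances on critical path: σ²_A=0.111, σ²_F=7.111, σ²_I=1.000, σ²_J=0.111.
Largest is σ²_F = 7.111.

F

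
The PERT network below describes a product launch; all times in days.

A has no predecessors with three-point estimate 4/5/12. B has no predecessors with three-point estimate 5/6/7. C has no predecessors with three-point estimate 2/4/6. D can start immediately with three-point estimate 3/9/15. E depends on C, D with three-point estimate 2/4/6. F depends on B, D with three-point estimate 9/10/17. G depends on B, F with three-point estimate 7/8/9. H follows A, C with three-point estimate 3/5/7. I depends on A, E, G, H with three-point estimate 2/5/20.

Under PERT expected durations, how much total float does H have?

17 days

te_A = (4 + 4·5 + 12)/6 = 36/6 = 6
te_B = (5 + 4·6 + 7)/6 = 36/6 = 6
te_C = (2 + 4·4 + 6)/6 = 24/6 = 4
te_D = (3 + 4·9 + 15)/6 = 54/6 = 9
te_E = (2 + 4·4 + 6)/6 = 24/6 = 4
te_F = (9 + 4·10 + 17)/6 = 66/6 = 11
te_G = (7 + 4·8 + 9)/6 = 48/6 = 8
te_H = (3 + 4·5 + 7)/6 = 30/6 = 5
te_I = (2 + 4·5 + 20)/6 = 42/6 = 7

Forward pass:
ES_A = 0; EF_A = 6
ES_B = 0; EF_B = 6
ES_C = 0; EF_C = 4
ES_D = 0; EF_D = 9
ES_E = max(EF_C=4, EF_D=9) = 9; EF_E = 9+4 = 13
ES_F = max(EF_B=6, EF_D=9) = 9; EF_F = 9+11 = 20
ES_G = max(EF_B=6, EF_F=20) = 20; EF_G = 20+8 = 28
ES_H = max(EF_A=6, EF_C=4) = 6; EF_H = 6+5 = 11
ES_I = max(EF_A=6, EF_E=13, EF_G=28, EF_H=11) = 28; EF_I = 28+7 = 35
Expected project duration μ = 35 days. Critical path: D → F → G → I.

Backward pass:
LF_I = 35; LS_I = 35−7 = 28
LF_H = LS_I = 28; LS_H = 28−5 = 23
LF_G = LS_I = 28; LS_G = 28−8 = 20
LF_F = LS_G = 20; LS_F = 20−11 = 9
LF_E = LS_I = 28; LS_E = 28−4 = 24
LF_D = min(LS_E=24, LS_F=9) = 9; LS_D = 9−9 = 0
LF_C = min(LS_E=24, LS_H=23) = 23; LS_C = 23−4 = 19
LF_B = min(LS_F=9, LS_G=20) = 9; LS_B = 9−6 = 3
LF_A = min(LS_H=23, LS_I=28) = 23; LS_A = 23−6 = 17
Slack_H = LS_H − ES_H = 23 − 6 = 17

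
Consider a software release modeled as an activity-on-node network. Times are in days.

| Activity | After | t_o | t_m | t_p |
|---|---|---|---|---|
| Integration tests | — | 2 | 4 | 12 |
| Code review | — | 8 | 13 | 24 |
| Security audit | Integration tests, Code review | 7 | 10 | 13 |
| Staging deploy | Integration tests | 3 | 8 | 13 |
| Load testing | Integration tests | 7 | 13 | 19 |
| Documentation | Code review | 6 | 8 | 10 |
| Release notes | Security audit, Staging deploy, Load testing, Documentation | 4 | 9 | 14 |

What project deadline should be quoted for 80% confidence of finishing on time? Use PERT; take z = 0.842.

35.8 days

te_Integration tests = (2 + 4·4 + 12)/6 = 30/6 = 5; σ²_Integration tests = ((12−2)/6)² = 2.778
te_Code review = (8 + 4·13 + 24)/6 = 84/6 = 14; σ²_Code review = ((24−8)/6)² = 7.111
te_Security audit = (7 + 4·10 + 13)/6 = 60/6 = 10; σ²_Security audit = ((13−7)/6)² = 1.000
te_Staging deploy = (3 + 4·8 + 13)/6 = 48/6 = 8; σ²_Staging deploy = ((13−3)/6)² = 2.778
te_Load testing = (7 + 4·13 + 19)/6 = 78/6 = 13; σ²_Load testing = ((19−7)/6)² = 4.000
te_Documentation = (6 + 4·8 + 10)/6 = 48/6 = 8; σ²_Documentation = ((10−6)/6)² = 0.444
te_Release notes = (4 + 4·9 + 14)/6 = 54/6 = 9; σ²_Release notes = ((14−4)/6)² = 2.778

Forward pass:
ES_Integration tests = 0; EF_Integration tests = 5
ES_Code review = 0; EF_Code review = 14
ES_Security audit = max(EF_Integration tests=5, EF_Code review=14) = 14; EF_Security audit = 14+10 = 24
ES_Staging deploy = 5; EF_Staging deploy = 5+8 = 13
ES_Load testing = 5; EF_Load testing = 5+13 = 18
ES_Documentation = 14; EF_Documentation = 14+8 = 22
ES_Release notes = max(EF_Security audit=24, EF_Staging deploy=13, EF_Load testing=18, EF_Documentation=22) = 24; EF_Release notes = 24+9 = 33
Expected project duration μ = 33 days. Critical path: Code review → Security audit → Release notes.

Variance along critical path = 7.111 + 1.000 + 2.778 = 10.889; σ = 3.300 days.
D = μ + z·σ = 33 + 0.842·3.300 = 35.8 days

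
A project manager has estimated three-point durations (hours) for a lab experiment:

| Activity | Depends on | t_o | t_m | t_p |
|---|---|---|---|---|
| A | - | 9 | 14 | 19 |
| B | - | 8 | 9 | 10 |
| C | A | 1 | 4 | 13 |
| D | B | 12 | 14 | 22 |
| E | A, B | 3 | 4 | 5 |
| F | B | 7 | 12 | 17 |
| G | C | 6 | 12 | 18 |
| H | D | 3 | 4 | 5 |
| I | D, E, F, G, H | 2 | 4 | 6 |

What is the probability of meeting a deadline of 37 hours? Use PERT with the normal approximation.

te_A = (9 + 4·14 + 19)/6 = 84/6 = 14; σ²_A = ((19−9)/6)² = 2.778
te_B = (8 + 4·9 + 10)/6 = 54/6 = 9; σ²_B = ((10−8)/6)² = 0.111
te_C = (1 + 4·4 + 13)/6 = 30/6 = 5; σ²_C = ((13−1)/6)² = 4.000
te_D = (12 + 4·14 + 22)/6 = 90/6 = 15; σ²_D = ((22−12)/6)² = 2.778
te_E = (3 + 4·4 + 5)/6 = 24/6 = 4; σ²_E = ((5−3)/6)² = 0.111
te_F = (7 + 4·12 + 17)/6 = 72/6 = 12; σ²_F = ((17−7)/6)² = 2.778
te_G = (6 + 4·12 + 18)/6 = 72/6 = 12; σ²_G = ((18−6)/6)² = 4.000
te_H = (3 + 4·4 + 5)/6 = 24/6 = 4; σ²_H = ((5−3)/6)² = 0.111
te_I = (2 + 4·4 + 6)/6 = 24/6 = 4; σ²_I = ((6−2)/6)² = 0.444

Forward pass:
ES_A = 0; EF_A = 14
ES_B = 0; EF_B = 9
ES_C = 14; EF_C = 14+5 = 19
ES_D = 9; EF_D = 9+15 = 24
ES_E = max(EF_A=14, EF_B=9) = 14; EF_E = 14+4 = 18
ES_F = 9; EF_F = 9+12 = 21
ES_G = 19; EF_G = 19+12 = 31
ES_H = 24; EF_H = 24+4 = 28
ES_I = max(EF_D=24, EF_E=18, EF_F=21, EF_G=31, EF_H=28) = 31; EF_I = 31+4 = 35
Expected project duration μ = 35 hours. Critical path: A → C → G → I.

Variance along critical path = 2.778 + 4.000 + 4.000 + 0.444 = 11.222; σ = √11.222 = 3.350 hours.
Z = (37 − 35) / 3.350 = 0.597
P(T ≤ 37) = Φ(0.597) ≈ 0.725

0.725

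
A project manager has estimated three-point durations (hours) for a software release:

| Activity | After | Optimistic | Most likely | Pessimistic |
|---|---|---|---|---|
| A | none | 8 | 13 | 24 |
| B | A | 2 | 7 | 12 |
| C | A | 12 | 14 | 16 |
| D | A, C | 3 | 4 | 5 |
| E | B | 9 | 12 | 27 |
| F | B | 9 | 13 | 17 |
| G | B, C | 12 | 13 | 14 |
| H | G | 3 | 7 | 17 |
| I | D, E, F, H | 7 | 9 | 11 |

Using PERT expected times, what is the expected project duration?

te_A = (8 + 4·13 + 24)/6 = 84/6 = 14
te_B = (2 + 4·7 + 12)/6 = 42/6 = 7
te_C = (12 + 4·14 + 16)/6 = 84/6 = 14
te_D = (3 + 4·4 + 5)/6 = 24/6 = 4
te_E = (9 + 4·12 + 27)/6 = 84/6 = 14
te_F = (9 + 4·13 + 17)/6 = 78/6 = 13
te_G = (12 + 4·13 + 14)/6 = 78/6 = 13
te_H = (3 + 4·7 + 17)/6 = 48/6 = 8
te_I = (7 + 4·9 + 11)/6 = 54/6 = 9

Forward pass:
ES_A = 0; EF_A = 14
ES_B = 14; EF_B = 14+7 = 21
ES_C = 14; EF_C = 14+14 = 28
ES_D = max(EF_A=14, EF_C=28) = 28; EF_D = 28+4 = 32
ES_E = 21; EF_E = 21+14 = 35
ES_F = 21; EF_F = 21+13 = 34
ES_G = max(EF_B=21, EF_C=28) = 28; EF_G = 28+13 = 41
ES_H = 41; EF_H = 41+8 = 49
ES_I = max(EF_D=32, EF_E=35, EF_F=34, EF_H=49) = 49; EF_I = 49+9 = 58
Expected project duration μ = 58 hours. Critical path: A → C → G → H → I.

58 hours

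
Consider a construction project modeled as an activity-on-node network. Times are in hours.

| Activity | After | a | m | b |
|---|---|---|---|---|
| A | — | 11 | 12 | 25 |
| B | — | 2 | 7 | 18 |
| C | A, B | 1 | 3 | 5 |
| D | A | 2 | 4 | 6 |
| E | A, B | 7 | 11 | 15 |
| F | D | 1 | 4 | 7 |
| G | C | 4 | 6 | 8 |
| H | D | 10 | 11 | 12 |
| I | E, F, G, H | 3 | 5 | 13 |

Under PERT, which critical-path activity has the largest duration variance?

A

te_A = (11 + 4·12 + 25)/6 = 84/6 = 14; σ²_A = ((25−11)/6)² = 5.444
te_B = (2 + 4·7 + 18)/6 = 48/6 = 8; σ²_B = ((18−2)/6)² = 7.111
te_C = (1 + 4·3 + 5)/6 = 18/6 = 3; σ²_C = ((5−1)/6)² = 0.444
te_D = (2 + 4·4 + 6)/6 = 24/6 = 4; σ²_D = ((6−2)/6)² = 0.444
te_E = (7 + 4·11 + 15)/6 = 66/6 = 11; σ²_E = ((15−7)/6)² = 1.778
te_F = (1 + 4·4 + 7)/6 = 24/6 = 4; σ²_F = ((7−1)/6)² = 1.000
te_G = (4 + 4·6 + 8)/6 = 36/6 = 6; σ²_G = ((8−4)/6)² = 0.444
te_H = (10 + 4·11 + 12)/6 = 66/6 = 11; σ²_H = ((12−10)/6)² = 0.111
te_I = (3 + 4·5 + 13)/6 = 36/6 = 6; σ²_I = ((13−3)/6)² = 2.778

Forward pass:
ES_A = 0; EF_A = 14
ES_B = 0; EF_B = 8
ES_C = max(EF_A=14, EF_B=8) = 14; EF_C = 14+3 = 17
ES_D = 14; EF_D = 14+4 = 18
ES_E = max(EF_A=14, EF_B=8) = 14; EF_E = 14+11 = 25
ES_F = 18; EF_F = 18+4 = 22
ES_G = 17; EF_G = 17+6 = 23
ES_H = 18; EF_H = 18+11 = 29
ES_I = max(EF_E=25, EF_F=22, EF_G=23, EF_H=29) = 29; EF_I = 29+6 = 35
Expected project duration μ = 35 hours. Critical path: A → D → H → I.

Variances on critical path: σ²_A=5.444, σ²_D=0.444, σ²_H=0.111, σ²_I=2.778.
Largest is σ²_A = 5.444.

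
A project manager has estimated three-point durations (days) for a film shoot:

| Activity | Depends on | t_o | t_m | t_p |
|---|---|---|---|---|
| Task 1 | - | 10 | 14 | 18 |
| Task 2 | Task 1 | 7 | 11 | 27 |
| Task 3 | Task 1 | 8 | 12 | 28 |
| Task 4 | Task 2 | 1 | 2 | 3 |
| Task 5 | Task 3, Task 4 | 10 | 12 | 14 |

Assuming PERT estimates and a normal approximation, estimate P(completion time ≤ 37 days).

te_Task 1 = (10 + 4·14 + 18)/6 = 84/6 = 14; σ²_Task 1 = ((18−10)/6)² = 1.778
te_Task 2 = (7 + 4·11 + 27)/6 = 78/6 = 13; σ²_Task 2 = ((27−7)/6)² = 11.111
te_Task 3 = (8 + 4·12 + 28)/6 = 84/6 = 14; σ²_Task 3 = ((28−8)/6)² = 11.111
te_Task 4 = (1 + 4·2 + 3)/6 = 12/6 = 2; σ²_Task 4 = ((3−1)/6)² = 0.111
te_Task 5 = (10 + 4·12 + 14)/6 = 72/6 = 12; σ²_Task 5 = ((14−10)/6)² = 0.444

Forward pass:
ES_Task 1 = 0; EF_Task 1 = 14
ES_Task 2 = 14; EF_Task 2 = 14+13 = 27
ES_Task 3 = 14; EF_Task 3 = 14+14 = 28
ES_Task 4 = 27; EF_Task 4 = 27+2 = 29
ES_Task 5 = max(EF_Task 3=28, EF_Task 4=29) = 29; EF_Task 5 = 29+12 = 41
Expected project duration μ = 41 days. Critical path: Task 1 → Task 2 → Task 4 → Task 5.

Variance along critical path = 1.778 + 11.111 + 0.111 + 0.444 = 13.444; σ = √13.444 = 3.667 days.
Z = (37 − 41) / 3.667 = -1.091
P(T ≤ 37) = Φ(-1.091) ≈ 0.138

0.138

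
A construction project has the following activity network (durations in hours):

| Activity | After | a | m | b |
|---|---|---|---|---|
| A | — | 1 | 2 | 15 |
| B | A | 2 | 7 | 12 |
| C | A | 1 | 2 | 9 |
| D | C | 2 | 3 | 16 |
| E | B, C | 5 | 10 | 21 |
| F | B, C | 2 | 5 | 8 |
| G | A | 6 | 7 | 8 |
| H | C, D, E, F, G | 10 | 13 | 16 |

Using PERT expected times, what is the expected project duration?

te_A = (1 + 4·2 + 15)/6 = 24/6 = 4
te_B = (2 + 4·7 + 12)/6 = 42/6 = 7
te_C = (1 + 4·2 + 9)/6 = 18/6 = 3
te_D = (2 + 4·3 + 16)/6 = 30/6 = 5
te_E = (5 + 4·10 + 21)/6 = 66/6 = 11
te_F = (2 + 4·5 + 8)/6 = 30/6 = 5
te_G = (6 + 4·7 + 8)/6 = 42/6 = 7
te_H = (10 + 4·13 + 16)/6 = 78/6 = 13

Forward pass:
ES_A = 0; EF_A = 4
ES_B = 4; EF_B = 4+7 = 11
ES_C = 4; EF_C = 4+3 = 7
ES_D = 7; EF_D = 7+5 = 12
ES_E = max(EF_B=11, EF_C=7) = 11; EF_E = 11+11 = 22
ES_F = max(EF_B=11, EF_C=7) = 11; EF_F = 11+5 = 16
ES_G = 4; EF_G = 4+7 = 11
ES_H = max(EF_C=7, EF_D=12, EF_E=22, EF_F=16, EF_G=11) = 22; EF_H = 22+13 = 35
Expected project duration μ = 35 hours. Critical path: A → B → E → H.

35 hours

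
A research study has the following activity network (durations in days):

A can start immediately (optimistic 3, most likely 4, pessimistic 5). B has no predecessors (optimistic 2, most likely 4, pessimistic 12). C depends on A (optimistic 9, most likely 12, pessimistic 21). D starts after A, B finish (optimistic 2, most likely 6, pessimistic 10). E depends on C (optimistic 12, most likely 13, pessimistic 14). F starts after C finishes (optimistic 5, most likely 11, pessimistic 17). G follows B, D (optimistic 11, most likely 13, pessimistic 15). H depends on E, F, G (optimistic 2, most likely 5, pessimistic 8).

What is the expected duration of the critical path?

te_A = (3 + 4·4 + 5)/6 = 24/6 = 4
te_B = (2 + 4·4 + 12)/6 = 30/6 = 5
te_C = (9 + 4·12 + 21)/6 = 78/6 = 13
te_D = (2 + 4·6 + 10)/6 = 36/6 = 6
te_E = (12 + 4·13 + 14)/6 = 78/6 = 13
te_F = (5 + 4·11 + 17)/6 = 66/6 = 11
te_G = (11 + 4·13 + 15)/6 = 78/6 = 13
te_H = (2 + 4·5 + 8)/6 = 30/6 = 5

Forward pass:
ES_A = 0; EF_A = 4
ES_B = 0; EF_B = 5
ES_C = 4; EF_C = 4+13 = 17
ES_D = max(EF_A=4, EF_B=5) = 5; EF_D = 5+6 = 11
ES_E = 17; EF_E = 17+13 = 30
ES_F = 17; EF_F = 17+11 = 28
ES_G = max(EF_B=5, EF_D=11) = 11; EF_G = 11+13 = 24
ES_H = max(EF_E=30, EF_F=28, EF_G=24) = 30; EF_H = 30+5 = 35
Expected project duration μ = 35 days. Critical path: A → C → E → H.

35 days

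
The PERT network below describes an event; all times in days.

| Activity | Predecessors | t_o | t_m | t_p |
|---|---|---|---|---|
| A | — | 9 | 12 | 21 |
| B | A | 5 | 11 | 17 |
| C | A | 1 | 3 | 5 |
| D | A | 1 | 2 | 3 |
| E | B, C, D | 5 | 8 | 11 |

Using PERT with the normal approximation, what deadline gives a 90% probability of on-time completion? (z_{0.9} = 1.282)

te_A = (9 + 4·12 + 21)/6 = 78/6 = 13; σ²_A = ((21−9)/6)² = 4.000
te_B = (5 + 4·11 + 17)/6 = 66/6 = 11; σ²_B = ((17−5)/6)² = 4.000
te_C = (1 + 4·3 + 5)/6 = 18/6 = 3; σ²_C = ((5−1)/6)² = 0.444
te_D = (1 + 4·2 + 3)/6 = 12/6 = 2; σ²_D = ((3−1)/6)² = 0.111
te_E = (5 + 4·8 + 11)/6 = 48/6 = 8; σ²_E = ((11−5)/6)² = 1.000

Forward pass:
ES_A = 0; EF_A = 13
ES_B = 13; EF_B = 13+11 = 24
ES_C = 13; EF_C = 13+3 = 16
ES_D = 13; EF_D = 13+2 = 15
ES_E = max(EF_B=24, EF_C=16, EF_D=15) = 24; EF_E = 24+8 = 32
Expected project duration μ = 32 days. Critical path: A → B → E.

Variance along critical path = 4.000 + 4.000 + 1.000 = 9.000; σ = 3.000 days.
D = μ + z·σ = 32 + 1.282·3.000 = 35.8 days

35.8 days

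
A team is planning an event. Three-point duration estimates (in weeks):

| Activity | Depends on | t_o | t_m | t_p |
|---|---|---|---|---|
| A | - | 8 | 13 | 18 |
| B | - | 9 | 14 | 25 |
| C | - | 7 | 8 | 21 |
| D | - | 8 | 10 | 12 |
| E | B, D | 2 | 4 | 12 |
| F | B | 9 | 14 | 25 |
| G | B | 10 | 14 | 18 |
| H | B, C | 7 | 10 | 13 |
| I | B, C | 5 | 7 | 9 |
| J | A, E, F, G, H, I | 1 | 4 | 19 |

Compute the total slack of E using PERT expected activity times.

te_A = (8 + 4·13 + 18)/6 = 78/6 = 13
te_B = (9 + 4·14 + 25)/6 = 90/6 = 15
te_C = (7 + 4·8 + 21)/6 = 60/6 = 10
te_D = (8 + 4·10 + 12)/6 = 60/6 = 10
te_E = (2 + 4·4 + 12)/6 = 30/6 = 5
te_F = (9 + 4·14 + 25)/6 = 90/6 = 15
te_G = (10 + 4·14 + 18)/6 = 84/6 = 14
te_H = (7 + 4·10 + 13)/6 = 60/6 = 10
te_I = (5 + 4·7 + 9)/6 = 42/6 = 7
te_J = (1 + 4·4 + 19)/6 = 36/6 = 6

Forward pass:
ES_A = 0; EF_A = 13
ES_B = 0; EF_B = 15
ES_C = 0; EF_C = 10
ES_D = 0; EF_D = 10
ES_E = max(EF_B=15, EF_D=10) = 15; EF_E = 15+5 = 20
ES_F = 15; EF_F = 15+15 = 30
ES_G = 15; EF_G = 15+14 = 29
ES_H = max(EF_B=15, EF_C=10) = 15; EF_H = 15+10 = 25
ES_I = max(EF_B=15, EF_C=10) = 15; EF_I = 15+7 = 22
ES_J = max(EF_A=13, EF_E=20, EF_F=30, EF_G=29, EF_H=25, EF_I=22) = 30; EF_J = 30+6 = 36
Expected project duration μ = 36 weeks. Critical path: B → F → J.

Backward pass:
LF_J = 36; LS_J = 36−6 = 30
LF_I = LS_J = 30; LS_I = 30−7 = 23
LF_H = LS_J = 30; LS_H = 30−10 = 20
LF_G = LS_J = 30; LS_G = 30−14 = 16
LF_F = LS_J = 30; LS_F = 30−15 = 15
LF_E = LS_J = 30; LS_E = 30−5 = 25
LF_D = LS_E = 25; LS_D = 25−10 = 15
LF_C = min(LS_H=20, LS_I=23) = 20; LS_C = 20−10 = 10
LF_B = min(LS_E=25, LS_F=15, LS_G=16, LS_H=20, LS_I=23) = 15; LS_B = 15−15 = 0
LF_A = LS_J = 30; LS_A = 30−13 = 17
Slack_E = LS_E − ES_E = 25 − 15 = 10

10 weeks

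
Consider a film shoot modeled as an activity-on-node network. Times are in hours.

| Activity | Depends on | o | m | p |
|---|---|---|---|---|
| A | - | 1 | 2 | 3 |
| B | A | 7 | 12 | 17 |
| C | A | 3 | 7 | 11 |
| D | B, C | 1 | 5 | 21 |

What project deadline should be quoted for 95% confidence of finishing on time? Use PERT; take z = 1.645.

27.2 hours

te_A = (1 + 4·2 + 3)/6 = 12/6 = 2; σ²_A = ((3−1)/6)² = 0.111
te_B = (7 + 4·12 + 17)/6 = 72/6 = 12; σ²_B = ((17−7)/6)² = 2.778
te_C = (3 + 4·7 + 11)/6 = 42/6 = 7; σ²_C = ((11−3)/6)² = 1.778
te_D = (1 + 4·5 + 21)/6 = 42/6 = 7; σ²_D = ((21−1)/6)² = 11.111

Forward pass:
ES_A = 0; EF_A = 2
ES_B = 2; EF_B = 2+12 = 14
ES_C = 2; EF_C = 2+7 = 9
ES_D = max(EF_B=14, EF_C=9) = 14; EF_D = 14+7 = 21
Expected project duration μ = 21 hours. Critical path: A → B → D.

Variance along critical path = 0.111 + 2.778 + 11.111 = 14.000; σ = 3.742 hours.
D = μ + z·σ = 21 + 1.645·3.742 = 27.2 hours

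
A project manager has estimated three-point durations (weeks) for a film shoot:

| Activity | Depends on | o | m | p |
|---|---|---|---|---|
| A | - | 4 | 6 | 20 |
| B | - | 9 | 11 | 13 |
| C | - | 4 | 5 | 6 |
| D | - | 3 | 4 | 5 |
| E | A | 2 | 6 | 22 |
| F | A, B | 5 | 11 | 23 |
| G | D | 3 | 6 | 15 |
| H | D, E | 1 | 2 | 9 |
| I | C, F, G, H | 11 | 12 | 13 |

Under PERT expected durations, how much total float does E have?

4 weeks

te_A = (4 + 4·6 + 20)/6 = 48/6 = 8
te_B = (9 + 4·11 + 13)/6 = 66/6 = 11
te_C = (4 + 4·5 + 6)/6 = 30/6 = 5
te_D = (3 + 4·4 + 5)/6 = 24/6 = 4
te_E = (2 + 4·6 + 22)/6 = 48/6 = 8
te_F = (5 + 4·11 + 23)/6 = 72/6 = 12
te_G = (3 + 4·6 + 15)/6 = 42/6 = 7
te_H = (1 + 4·2 + 9)/6 = 18/6 = 3
te_I = (11 + 4·12 + 13)/6 = 72/6 = 12

Forward pass:
ES_A = 0; EF_A = 8
ES_B = 0; EF_B = 11
ES_C = 0; EF_C = 5
ES_D = 0; EF_D = 4
ES_E = 8; EF_E = 8+8 = 16
ES_F = max(EF_A=8, EF_B=11) = 11; EF_F = 11+12 = 23
ES_G = 4; EF_G = 4+7 = 11
ES_H = max(EF_D=4, EF_E=16) = 16; EF_H = 16+3 = 19
ES_I = max(EF_C=5, EF_F=23, EF_G=11, EF_H=19) = 23; EF_I = 23+12 = 35
Expected project duration μ = 35 weeks. Critical path: B → F → I.

Backward pass:
LF_I = 35; LS_I = 35−12 = 23
LF_H = LS_I = 23; LS_H = 23−3 = 20
LF_G = LS_I = 23; LS_G = 23−7 = 16
LF_F = LS_I = 23; LS_F = 23−12 = 11
LF_E = LS_H = 20; LS_E = 20−8 = 12
LF_D = min(LS_G=16, LS_H=20) = 16; LS_D = 16−4 = 12
LF_C = LS_I = 23; LS_C = 23−5 = 18
LF_B = LS_F = 11; LS_B = 11−11 = 0
LF_A = min(LS_E=12, LS_F=11) = 11; LS_A = 11−8 = 3
Slack_E = LS_E − ES_E = 12 − 8 = 4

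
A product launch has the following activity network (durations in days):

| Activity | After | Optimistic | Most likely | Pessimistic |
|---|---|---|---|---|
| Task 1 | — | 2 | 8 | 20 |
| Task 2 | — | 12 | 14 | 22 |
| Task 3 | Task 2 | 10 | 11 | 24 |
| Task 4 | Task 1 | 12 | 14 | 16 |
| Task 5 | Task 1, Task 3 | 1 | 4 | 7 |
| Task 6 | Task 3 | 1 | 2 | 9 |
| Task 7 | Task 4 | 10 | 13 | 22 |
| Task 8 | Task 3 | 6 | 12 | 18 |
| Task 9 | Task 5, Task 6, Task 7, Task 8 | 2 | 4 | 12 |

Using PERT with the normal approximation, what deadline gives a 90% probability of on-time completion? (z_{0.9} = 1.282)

te_Task 1 = (2 + 4·8 + 20)/6 = 54/6 = 9; σ²_Task 1 = ((20−2)/6)² = 9.000
te_Task 2 = (12 + 4·14 + 22)/6 = 90/6 = 15; σ²_Task 2 = ((22−12)/6)² = 2.778
te_Task 3 = (10 + 4·11 + 24)/6 = 78/6 = 13; σ²_Task 3 = ((24−10)/6)² = 5.444
te_Task 4 = (12 + 4·14 + 16)/6 = 84/6 = 14; σ²_Task 4 = ((16−12)/6)² = 0.444
te_Task 5 = (1 + 4·4 + 7)/6 = 24/6 = 4; σ²_Task 5 = ((7−1)/6)² = 1.000
te_Task 6 = (1 + 4·2 + 9)/6 = 18/6 = 3; σ²_Task 6 = ((9−1)/6)² = 1.778
te_Task 7 = (10 + 4·13 + 22)/6 = 84/6 = 14; σ²_Task 7 = ((22−10)/6)² = 4.000
te_Task 8 = (6 + 4·12 + 18)/6 = 72/6 = 12; σ²_Task 8 = ((18−6)/6)² = 4.000
te_Task 9 = (2 + 4·4 + 12)/6 = 30/6 = 5; σ²_Task 9 = ((12−2)/6)² = 2.778

Forward pass:
ES_Task 1 = 0; EF_Task 1 = 9
ES_Task 2 = 0; EF_Task 2 = 15
ES_Task 3 = 15; EF_Task 3 = 15+13 = 28
ES_Task 4 = 9; EF_Task 4 = 9+14 = 23
ES_Task 5 = max(EF_Task 1=9, EF_Task 3=28) = 28; EF_Task 5 = 28+4 = 32
ES_Task 6 = 28; EF_Task 6 = 28+3 = 31
ES_Task 7 = 23; EF_Task 7 = 23+14 = 37
ES_Task 8 = 28; EF_Task 8 = 28+12 = 40
ES_Task 9 = max(EF_Task 5=32, EF_Task 6=31, EF_Task 7=37, EF_Task 8=40) = 40; EF_Task 9 = 40+5 = 45
Expected project duration μ = 45 days. Critical path: Task 2 → Task 3 → Task 8 → Task 9.

Variance along critical path = 2.778 + 5.444 + 4.000 + 2.778 = 15.000; σ = 3.873 days.
D = μ + z·σ = 45 + 1.282·3.873 = 50.0 days

50.0 days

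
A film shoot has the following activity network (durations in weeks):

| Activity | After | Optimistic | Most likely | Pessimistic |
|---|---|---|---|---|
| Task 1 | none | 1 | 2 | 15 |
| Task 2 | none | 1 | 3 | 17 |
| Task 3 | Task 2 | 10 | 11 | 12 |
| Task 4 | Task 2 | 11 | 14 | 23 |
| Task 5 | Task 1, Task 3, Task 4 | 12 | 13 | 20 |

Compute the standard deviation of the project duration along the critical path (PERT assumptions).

3.59 weeks

te_Task 1 = (1 + 4·2 + 15)/6 = 24/6 = 4; σ²_Task 1 = ((15−1)/6)² = 5.444
te_Task 2 = (1 + 4·3 + 17)/6 = 30/6 = 5; σ²_Task 2 = ((17−1)/6)² = 7.111
te_Task 3 = (10 + 4·11 + 12)/6 = 66/6 = 11; σ²_Task 3 = ((12−10)/6)² = 0.111
te_Task 4 = (11 + 4·14 + 23)/6 = 90/6 = 15; σ²_Task 4 = ((23−11)/6)² = 4.000
te_Task 5 = (12 + 4·13 + 20)/6 = 84/6 = 14; σ²_Task 5 = ((20−12)/6)² = 1.778

Forward pass:
ES_Task 1 = 0; EF_Task 1 = 4
ES_Task 2 = 0; EF_Task 2 = 5
ES_Task 3 = 5; EF_Task 3 = 5+11 = 16
ES_Task 4 = 5; EF_Task 4 = 5+15 = 20
ES_Task 5 = max(EF_Task 1=4, EF_Task 3=16, EF_Task 4=20) = 20; EF_Task 5 = 20+14 = 34
Expected project duration μ = 34 weeks. Critical path: Task 2 → Task 4 → Task 5.

Variance along critical path = 7.111 + 4.000 + 1.778 = 12.889
σ = √12.889 = 3.590 weeks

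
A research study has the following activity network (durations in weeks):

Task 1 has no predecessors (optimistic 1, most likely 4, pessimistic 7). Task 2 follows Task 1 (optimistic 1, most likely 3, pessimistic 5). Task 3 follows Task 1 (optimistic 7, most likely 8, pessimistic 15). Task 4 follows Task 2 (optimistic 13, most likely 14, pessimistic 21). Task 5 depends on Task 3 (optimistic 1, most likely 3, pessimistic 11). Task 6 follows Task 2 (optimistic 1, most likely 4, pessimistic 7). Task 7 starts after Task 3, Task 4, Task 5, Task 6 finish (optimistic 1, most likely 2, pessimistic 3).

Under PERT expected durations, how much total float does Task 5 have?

te_Task 1 = (1 + 4·4 + 7)/6 = 24/6 = 4
te_Task 2 = (1 + 4·3 + 5)/6 = 18/6 = 3
te_Task 3 = (7 + 4·8 + 15)/6 = 54/6 = 9
te_Task 4 = (13 + 4·14 + 21)/6 = 90/6 = 15
te_Task 5 = (1 + 4·3 + 11)/6 = 24/6 = 4
te_Task 6 = (1 + 4·4 + 7)/6 = 24/6 = 4
te_Task 7 = (1 + 4·2 + 3)/6 = 12/6 = 2

Forward pass:
ES_Task 1 = 0; EF_Task 1 = 4
ES_Task 2 = 4; EF_Task 2 = 4+3 = 7
ES_Task 3 = 4; EF_Task 3 = 4+9 = 13
ES_Task 4 = 7; EF_Task 4 = 7+15 = 22
ES_Task 5 = 13; EF_Task 5 = 13+4 = 17
ES_Task 6 = 7; EF_Task 6 = 7+4 = 11
ES_Task 7 = max(EF_Task 3=13, EF_Task 4=22, EF_Task 5=17, EF_Task 6=11) = 22; EF_Task 7 = 22+2 = 24
Expected project duration μ = 24 weeks. Critical path: Task 1 → Task 2 → Task 4 → Task 7.

Backward pass:
LF_Task 7 = 24; LS_Task 7 = 24−2 = 22
LF_Task 6 = LS_Task 7 = 22; LS_Task 6 = 22−4 = 18
LF_Task 5 = LS_Task 7 = 22; LS_Task 5 = 22−4 = 18
LF_Task 4 = LS_Task 7 = 22; LS_Task 4 = 22−15 = 7
LF_Task 3 = min(LS_Task 5=18, LS_Task 7=22) = 18; LS_Task 3 = 18−9 = 9
LF_Task 2 = min(LS_Task 4=7, LS_Task 6=18) = 7; LS_Task 2 = 7−3 = 4
LF_Task 1 = min(LS_Task 2=4, LS_Task 3=9) = 4; LS_Task 1 = 4−4 = 0
Slack_Task 5 = LS_Task 5 − ES_Task 5 = 18 − 13 = 5

5 weeks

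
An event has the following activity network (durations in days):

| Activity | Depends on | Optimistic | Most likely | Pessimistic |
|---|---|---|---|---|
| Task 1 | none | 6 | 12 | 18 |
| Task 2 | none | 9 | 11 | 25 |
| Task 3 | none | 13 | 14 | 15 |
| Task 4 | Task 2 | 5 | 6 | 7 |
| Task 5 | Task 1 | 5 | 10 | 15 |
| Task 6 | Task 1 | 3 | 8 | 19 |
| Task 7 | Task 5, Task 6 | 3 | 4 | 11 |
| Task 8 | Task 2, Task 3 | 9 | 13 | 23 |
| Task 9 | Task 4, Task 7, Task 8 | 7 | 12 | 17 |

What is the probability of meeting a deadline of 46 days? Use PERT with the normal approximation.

te_Task 1 = (6 + 4·12 + 18)/6 = 72/6 = 12; σ²_Task 1 = ((18−6)/6)² = 4.000
te_Task 2 = (9 + 4·11 + 25)/6 = 78/6 = 13; σ²_Task 2 = ((25−9)/6)² = 7.111
te_Task 3 = (13 + 4·14 + 15)/6 = 84/6 = 14; σ²_Task 3 = ((15−13)/6)² = 0.111
te_Task 4 = (5 + 4·6 + 7)/6 = 36/6 = 6; σ²_Task 4 = ((7−5)/6)² = 0.111
te_Task 5 = (5 + 4·10 + 15)/6 = 60/6 = 10; σ²_Task 5 = ((15−5)/6)² = 2.778
te_Task 6 = (3 + 4·8 + 19)/6 = 54/6 = 9; σ²_Task 6 = ((19−3)/6)² = 7.111
te_Task 7 = (3 + 4·4 + 11)/6 = 30/6 = 5; σ²_Task 7 = ((11−3)/6)² = 1.778
te_Task 8 = (9 + 4·13 + 23)/6 = 84/6 = 14; σ²_Task 8 = ((23−9)/6)² = 5.444
te_Task 9 = (7 + 4·12 + 17)/6 = 72/6 = 12; σ²_Task 9 = ((17−7)/6)² = 2.778

Forward pass:
ES_Task 1 = 0; EF_Task 1 = 12
ES_Task 2 = 0; EF_Task 2 = 13
ES_Task 3 = 0; EF_Task 3 = 14
ES_Task 4 = 13; EF_Task 4 = 13+6 = 19
ES_Task 5 = 12; EF_Task 5 = 12+10 = 22
ES_Task 6 = 12; EF_Task 6 = 12+9 = 21
ES_Task 7 = max(EF_Task 5=22, EF_Task 6=21) = 22; EF_Task 7 = 22+5 = 27
ES_Task 8 = max(EF_Task 2=13, EF_Task 3=14) = 14; EF_Task 8 = 14+14 = 28
ES_Task 9 = max(EF_Task 4=19, EF_Task 7=27, EF_Task 8=28) = 28; EF_Task 9 = 28+12 = 40
Expected project duration μ = 40 days. Critical path: Task 3 → Task 8 → Task 9.

Variance along critical path = 0.111 + 5.444 + 2.778 = 8.333; σ = √8.333 = 2.887 days.
Z = (46 − 40) / 2.887 = 2.078
P(T ≤ 46) = Φ(2.078) ≈ 0.981

0.981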